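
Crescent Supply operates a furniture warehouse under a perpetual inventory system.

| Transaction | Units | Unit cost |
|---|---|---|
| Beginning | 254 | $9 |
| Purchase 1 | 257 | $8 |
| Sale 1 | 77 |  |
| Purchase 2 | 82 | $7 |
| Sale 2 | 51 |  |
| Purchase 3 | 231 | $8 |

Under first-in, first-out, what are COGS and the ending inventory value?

COGS = $1,152; ending inventory = $5,612

Sale 1 (77) [FIFO — oldest first]: 77 @ $9 = $693
Sale 2 (51) [FIFO — oldest first]: 51 @ $9 = $459
Total COGS = $693 + $459 = $1,152
Ending inventory: 126 @ $9 + 257 @ $8 + 82 @ $7 + 231 @ $8 = $5,612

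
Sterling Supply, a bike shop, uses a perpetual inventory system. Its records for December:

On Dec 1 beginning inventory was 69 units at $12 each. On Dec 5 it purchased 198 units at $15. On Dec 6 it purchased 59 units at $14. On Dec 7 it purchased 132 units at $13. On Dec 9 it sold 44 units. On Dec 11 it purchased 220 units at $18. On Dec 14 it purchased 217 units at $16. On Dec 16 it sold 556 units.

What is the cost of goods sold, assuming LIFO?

Dec 9, 44 sold [LIFO — newest first]: 44 @ $13 = $572
Dec 16, 556 sold [LIFO — newest first]: 217 @ $16 + 220 @ $18 + 88 @ $13 + 31 @ $14 = $9,010
Total COGS = $572 + $9,010 = $9,582
Ending inventory: 69 @ $12 + 198 @ $15 + 28 @ $14 = $4,190

COGS = $9,582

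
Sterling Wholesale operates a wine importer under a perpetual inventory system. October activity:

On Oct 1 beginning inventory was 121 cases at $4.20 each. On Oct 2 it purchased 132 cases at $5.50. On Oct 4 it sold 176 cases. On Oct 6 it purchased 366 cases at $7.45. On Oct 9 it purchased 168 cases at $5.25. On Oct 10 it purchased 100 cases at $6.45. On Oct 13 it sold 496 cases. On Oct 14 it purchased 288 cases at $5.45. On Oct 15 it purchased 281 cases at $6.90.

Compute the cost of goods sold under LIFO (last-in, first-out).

COGS = $4,136.40

Oct 4, 176 sold [LIFO — newest first]: 132 @ $5.50 + 44 @ $4.20 = $910.80
Oct 13, 496 sold [LIFO — newest first]: 100 @ $6.45 + 168 @ $5.25 + 228 @ $7.45 = $3,225.60
Total COGS = $910.80 + $3,225.60 = $4,136.40
Ending inventory: 77 @ $4.20 + 138 @ $7.45 + 288 @ $5.45 + 281 @ $6.90 = $4,860.00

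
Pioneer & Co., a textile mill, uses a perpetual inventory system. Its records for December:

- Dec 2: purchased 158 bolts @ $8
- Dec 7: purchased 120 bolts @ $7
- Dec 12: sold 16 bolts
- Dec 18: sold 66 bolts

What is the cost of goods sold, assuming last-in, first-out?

Dec 12, 16 sold [LIFO — newest first]: 16 @ $7 = $112
Dec 18, 66 sold [LIFO — newest first]: 66 @ $7 = $462
Total COGS = $112 + $462 = $574
Ending inventory: 158 @ $8 + 38 @ $7 = $1,530

COGS = $574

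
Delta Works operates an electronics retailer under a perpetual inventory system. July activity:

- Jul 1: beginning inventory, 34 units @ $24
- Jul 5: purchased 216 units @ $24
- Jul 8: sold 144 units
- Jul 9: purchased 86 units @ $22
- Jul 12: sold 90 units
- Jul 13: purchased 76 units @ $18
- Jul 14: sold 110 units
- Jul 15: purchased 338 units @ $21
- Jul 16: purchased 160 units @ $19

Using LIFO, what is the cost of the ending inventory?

Ending inventory = $11,770

Jul 8, 144 sold [LIFO — newest first]: 144 @ $24 = $3,456
Jul 12, 90 sold [LIFO — newest first]: 86 @ $22 + 4 @ $24 = $1,988
Jul 14, 110 sold [LIFO — newest first]: 76 @ $18 + 34 @ $24 = $2,184
Total COGS = $3,456 + $1,988 + $2,184 = $7,628
Ending inventory: 34 @ $24 + 34 @ $24 + 338 @ $21 + 160 @ $19 = $11,770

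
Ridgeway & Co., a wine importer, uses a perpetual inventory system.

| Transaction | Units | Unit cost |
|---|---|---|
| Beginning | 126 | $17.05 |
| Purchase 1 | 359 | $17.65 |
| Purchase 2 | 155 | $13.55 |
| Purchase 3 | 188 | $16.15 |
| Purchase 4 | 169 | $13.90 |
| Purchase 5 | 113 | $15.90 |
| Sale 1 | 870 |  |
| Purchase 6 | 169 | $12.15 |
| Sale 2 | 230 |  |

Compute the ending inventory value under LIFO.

Sale 1 (870) [LIFO — newest first]: 113 @ $15.90 + 169 @ $13.90 + 188 @ $16.15 + 155 @ $13.55 + 245 @ $17.65 = $13,606.50
Sale 2 (230) [LIFO — newest first]: 169 @ $12.15 + 61 @ $17.65 = $3,130.00
Total COGS = $13,606.50 + $3,130.00 = $16,736.50
Ending inventory: 126 @ $17.05 + 53 @ $17.65 = $3,083.75
Check: goods available $19,820.25 = COGS $16,736.50 + ending $3,083.75

Ending inventory = $3,083.75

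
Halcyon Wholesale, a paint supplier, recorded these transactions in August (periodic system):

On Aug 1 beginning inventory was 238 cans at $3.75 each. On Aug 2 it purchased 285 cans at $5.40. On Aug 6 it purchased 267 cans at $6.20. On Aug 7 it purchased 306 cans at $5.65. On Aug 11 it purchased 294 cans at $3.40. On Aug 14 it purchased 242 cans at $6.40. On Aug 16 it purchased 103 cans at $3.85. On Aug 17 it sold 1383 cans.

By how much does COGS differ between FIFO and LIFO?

$461.05

FIFO COGS: 238 @ $3.75 + 285 @ $5.40 + 267 @ $6.20 + 306 @ $5.65 + 287 @ $3.40 = $6,791.60
LIFO COGS: 103 @ $3.85 + 242 @ $6.40 + 294 @ $3.40 + 306 @ $5.65 + 267 @ $6.20 + 171 @ $5.40 = $7,252.65
Difference = |$6,791.60 − $7,252.65| = $461.05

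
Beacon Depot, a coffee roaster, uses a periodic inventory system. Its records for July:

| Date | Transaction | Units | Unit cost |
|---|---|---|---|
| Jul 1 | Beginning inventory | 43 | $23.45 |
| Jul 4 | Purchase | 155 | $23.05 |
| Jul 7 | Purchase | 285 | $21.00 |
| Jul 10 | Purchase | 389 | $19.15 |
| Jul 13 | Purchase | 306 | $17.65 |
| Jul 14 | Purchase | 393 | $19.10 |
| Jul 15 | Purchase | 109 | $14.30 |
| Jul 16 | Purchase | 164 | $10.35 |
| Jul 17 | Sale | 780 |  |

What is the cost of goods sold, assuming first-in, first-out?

Jul 17, 780 sold [FIFO — oldest first]: 43 @ $23.45 + 155 @ $23.05 + 285 @ $21.00 + 297 @ $19.15 = $16,253.65
Ending inventory: 92 @ $19.15 + 306 @ $17.65 + 393 @ $19.10 + 109 @ $14.30 + 164 @ $10.35 = $17,925.10
Check: goods available $34,178.75 = COGS $16,253.65 + ending $17,925.10

COGS = $16,253.65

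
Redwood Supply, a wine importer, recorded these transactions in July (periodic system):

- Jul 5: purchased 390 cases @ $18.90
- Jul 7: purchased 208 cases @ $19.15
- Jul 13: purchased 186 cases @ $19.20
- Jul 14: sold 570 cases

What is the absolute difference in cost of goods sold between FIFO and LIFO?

FIFO COGS: 390 @ $18.90 + 180 @ $19.15 = $10,818.00
LIFO COGS: 186 @ $19.20 + 208 @ $19.15 + 176 @ $18.90 = $10,880.80
Difference = |$10,818.00 − $10,880.80| = $62.80

$62.80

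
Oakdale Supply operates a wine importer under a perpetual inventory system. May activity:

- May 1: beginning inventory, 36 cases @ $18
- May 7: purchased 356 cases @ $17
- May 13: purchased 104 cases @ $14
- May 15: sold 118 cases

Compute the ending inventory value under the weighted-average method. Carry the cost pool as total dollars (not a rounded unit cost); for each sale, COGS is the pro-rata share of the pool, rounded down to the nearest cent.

After May 1: 36 on hand, pool $648.00 (≈ $18.0000 each)
After May 7: 392 on hand, pool $6,700.00 (≈ $17.0918 each)
After May 13: 496 on hand, pool $8,156.00 (≈ $16.4435 each)
May 15, sell 118: 118/496 × $8,156.00 → $1,940.33
Ending inventory (cost pool remaining) = $6,215.67
Check: goods available $8,156.00 = COGS $1,940.33 + ending $6,215.67

Ending inventory = $6,215.67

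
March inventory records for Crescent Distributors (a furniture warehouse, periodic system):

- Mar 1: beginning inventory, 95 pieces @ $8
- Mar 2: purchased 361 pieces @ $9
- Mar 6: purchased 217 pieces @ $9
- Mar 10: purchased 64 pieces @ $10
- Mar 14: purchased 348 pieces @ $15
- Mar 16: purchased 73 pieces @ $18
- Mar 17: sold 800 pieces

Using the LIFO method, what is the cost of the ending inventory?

Ending inventory = $3,127

Mar 17, 800 sold [LIFO — newest first]: 73 @ $18 + 348 @ $15 + 64 @ $10 + 217 @ $9 + 98 @ $9 = $10,009
Ending inventory: 95 @ $8 + 263 @ $9 = $3,127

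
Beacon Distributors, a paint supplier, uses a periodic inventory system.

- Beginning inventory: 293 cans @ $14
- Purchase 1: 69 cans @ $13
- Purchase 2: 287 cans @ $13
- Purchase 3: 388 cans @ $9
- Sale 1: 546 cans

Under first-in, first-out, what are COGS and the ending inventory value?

Sale 1 (546) [FIFO — oldest first]: 293 @ $14 + 69 @ $13 + 184 @ $13 = $7,391
Ending inventory: 103 @ $13 + 388 @ $9 = $4,831

COGS = $7,391; ending inventory = $4,831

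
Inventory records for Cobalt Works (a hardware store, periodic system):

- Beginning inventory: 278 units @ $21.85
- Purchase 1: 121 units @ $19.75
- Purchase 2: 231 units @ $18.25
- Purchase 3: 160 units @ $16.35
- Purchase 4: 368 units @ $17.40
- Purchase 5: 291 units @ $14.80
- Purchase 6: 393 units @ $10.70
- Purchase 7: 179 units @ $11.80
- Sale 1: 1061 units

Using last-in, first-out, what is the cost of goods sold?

COGS = $14,069.30

Sale 1 (1061) [LIFO — newest first]: 179 @ $11.80 + 393 @ $10.70 + 291 @ $14.80 + 198 @ $17.40 = $14,069.30
Ending inventory: 278 @ $21.85 + 121 @ $19.75 + 231 @ $18.25 + 160 @ $16.35 + 170 @ $17.40 = $18,253.80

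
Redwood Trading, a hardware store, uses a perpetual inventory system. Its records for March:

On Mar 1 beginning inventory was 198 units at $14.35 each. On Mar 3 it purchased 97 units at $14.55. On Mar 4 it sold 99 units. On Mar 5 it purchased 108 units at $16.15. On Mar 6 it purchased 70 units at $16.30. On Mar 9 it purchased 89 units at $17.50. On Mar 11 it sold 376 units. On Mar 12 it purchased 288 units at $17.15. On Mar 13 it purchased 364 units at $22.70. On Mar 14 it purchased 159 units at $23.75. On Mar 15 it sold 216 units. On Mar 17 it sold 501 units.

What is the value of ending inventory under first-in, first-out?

Mar 4, 99 sold [FIFO — oldest first]: 99 @ $14.35 = $1,420.65
Mar 11, 376 sold [FIFO — oldest first]: 99 @ $14.35 + 97 @ $14.55 + 108 @ $16.15 + 70 @ $16.30 + 2 @ $17.50 = $5,752.20
Mar 15, 216 sold [FIFO — oldest first]: 87 @ $17.50 + 129 @ $17.15 = $3,734.85
Mar 17, 501 sold [FIFO — oldest first]: 159 @ $17.15 + 342 @ $22.70 = $10,490.25
Total COGS = $1,420.65 + $5,752.20 + $3,734.85 + $10,490.25 = $21,397.95
Ending inventory: 22 @ $22.70 + 159 @ $23.75 = $4,275.65
Check: goods available $25,673.60 = COGS $21,397.95 + ending $4,275.65

Ending inventory = $4,275.65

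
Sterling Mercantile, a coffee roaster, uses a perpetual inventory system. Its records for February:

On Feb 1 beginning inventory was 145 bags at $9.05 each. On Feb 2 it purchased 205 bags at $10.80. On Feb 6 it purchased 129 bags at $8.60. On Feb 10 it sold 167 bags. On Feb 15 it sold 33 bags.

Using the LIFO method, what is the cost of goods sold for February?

Feb 10, 167 sold [LIFO — newest first]: 129 @ $8.60 + 38 @ $10.80 = $1,519.80
Feb 15, 33 sold [LIFO — newest first]: 33 @ $10.80 = $356.40
Total COGS = $1,519.80 + $356.40 = $1,876.20
Ending inventory: 145 @ $9.05 + 134 @ $10.80 = $2,759.45

COGS = $1,876.20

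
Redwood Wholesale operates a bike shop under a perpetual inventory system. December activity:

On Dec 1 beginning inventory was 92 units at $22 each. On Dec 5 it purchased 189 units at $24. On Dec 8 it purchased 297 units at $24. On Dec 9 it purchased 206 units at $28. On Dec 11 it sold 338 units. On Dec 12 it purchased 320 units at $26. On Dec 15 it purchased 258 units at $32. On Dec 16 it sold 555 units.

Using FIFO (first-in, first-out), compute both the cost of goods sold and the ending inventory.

Dec 11, 338 sold [FIFO — oldest first]: 92 @ $22 + 189 @ $24 + 57 @ $24 = $7,928
Dec 16, 555 sold [FIFO — oldest first]: 240 @ $24 + 206 @ $28 + 109 @ $26 = $14,362
Total COGS = $7,928 + $14,362 = $22,290
Ending inventory: 211 @ $26 + 258 @ $32 = $13,742

COGS = $22,290; ending inventory = $13,742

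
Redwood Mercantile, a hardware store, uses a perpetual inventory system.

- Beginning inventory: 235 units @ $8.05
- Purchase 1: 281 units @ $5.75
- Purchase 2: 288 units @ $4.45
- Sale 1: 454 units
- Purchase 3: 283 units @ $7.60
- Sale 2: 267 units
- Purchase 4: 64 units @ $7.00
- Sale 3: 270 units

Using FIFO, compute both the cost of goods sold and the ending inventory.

Sale 1 (454) [FIFO — oldest first]: 235 @ $8.05 + 219 @ $5.75 = $3,151.00
Sale 2 (267) [FIFO — oldest first]: 62 @ $5.75 + 205 @ $4.45 = $1,268.75
Sale 3 (270) [FIFO — oldest first]: 83 @ $4.45 + 187 @ $7.60 = $1,790.55
Total COGS = $3,151.00 + $1,268.75 + $1,790.55 = $6,210.30
Ending inventory: 96 @ $7.60 + 64 @ $7.00 = $1,177.60

COGS = $6,210.30; ending inventory = $1,177.60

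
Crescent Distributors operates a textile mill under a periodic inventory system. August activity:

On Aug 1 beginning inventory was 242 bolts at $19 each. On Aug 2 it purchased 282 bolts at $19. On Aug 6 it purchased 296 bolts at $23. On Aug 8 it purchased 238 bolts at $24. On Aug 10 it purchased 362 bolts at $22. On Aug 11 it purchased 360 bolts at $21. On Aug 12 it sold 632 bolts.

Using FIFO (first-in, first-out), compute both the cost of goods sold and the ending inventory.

COGS = $12,440; ending inventory = $25,560

Aug 12, 632 sold [FIFO — oldest first]: 242 @ $19 + 282 @ $19 + 108 @ $23 = $12,440
Ending inventory: 188 @ $23 + 238 @ $24 + 362 @ $22 + 360 @ $21 = $25,560
Check: goods available $38,000 = COGS $12,440 + ending $25,560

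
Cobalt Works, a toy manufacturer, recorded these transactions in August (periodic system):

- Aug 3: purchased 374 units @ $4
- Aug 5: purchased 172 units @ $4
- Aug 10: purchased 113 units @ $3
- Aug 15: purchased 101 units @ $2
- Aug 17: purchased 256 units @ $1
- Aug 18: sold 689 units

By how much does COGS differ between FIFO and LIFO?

$910

FIFO COGS: 374 @ $4 + 172 @ $4 + 113 @ $3 + 30 @ $2 = $2,583
LIFO COGS: 256 @ $1 + 101 @ $2 + 113 @ $3 + 172 @ $4 + 47 @ $4 = $1,673
Difference = |$2,583 − $1,673| = $910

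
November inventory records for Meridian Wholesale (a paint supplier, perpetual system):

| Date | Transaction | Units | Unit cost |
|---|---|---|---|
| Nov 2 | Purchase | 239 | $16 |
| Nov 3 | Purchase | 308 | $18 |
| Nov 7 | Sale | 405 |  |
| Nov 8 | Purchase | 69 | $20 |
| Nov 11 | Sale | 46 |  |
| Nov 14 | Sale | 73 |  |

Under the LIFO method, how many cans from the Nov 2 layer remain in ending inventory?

92

Nov 7, 405 sold [LIFO — newest first]: 308 @ $18 + 97 @ $16 = $7,096
Nov 11, 46 sold [LIFO — newest first]: 46 @ $20 = $920
Nov 14, 73 sold [LIFO — newest first]: 23 @ $20 + 50 @ $16 = $1,260
Total COGS = $7,096 + $920 + $1,260 = $9,276
Ending inventory: 92 @ $16 = $1,472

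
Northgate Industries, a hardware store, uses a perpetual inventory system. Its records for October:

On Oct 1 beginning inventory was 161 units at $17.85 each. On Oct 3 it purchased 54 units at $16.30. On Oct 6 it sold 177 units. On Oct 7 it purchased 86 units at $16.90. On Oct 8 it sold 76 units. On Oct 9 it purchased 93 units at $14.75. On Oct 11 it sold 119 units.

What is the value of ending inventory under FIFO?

Oct 6, 177 sold [FIFO — oldest first]: 161 @ $17.85 + 16 @ $16.30 = $3,134.65
Oct 8, 76 sold [FIFO — oldest first]: 38 @ $16.30 + 38 @ $16.90 = $1,261.60
Oct 11, 119 sold [FIFO — oldest first]: 48 @ $16.90 + 71 @ $14.75 = $1,858.45
Total COGS = $3,134.65 + $1,261.60 + $1,858.45 = $6,254.70
Ending inventory: 22 @ $14.75 = $324.50
Check: goods available $6,579.20 = COGS $6,254.70 + ending $324.50

Ending inventory = $324.50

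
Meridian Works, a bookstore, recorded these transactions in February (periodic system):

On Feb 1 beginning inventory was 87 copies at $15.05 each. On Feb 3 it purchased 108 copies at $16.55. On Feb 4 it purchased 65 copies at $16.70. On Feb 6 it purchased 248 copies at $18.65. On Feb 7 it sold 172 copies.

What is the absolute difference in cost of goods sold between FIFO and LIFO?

FIFO COGS: 87 @ $15.05 + 85 @ $16.55 = $2,716.10
LIFO COGS: 172 @ $18.65 = $3,207.80
Difference = |$2,716.10 − $3,207.80| = $491.70

$491.70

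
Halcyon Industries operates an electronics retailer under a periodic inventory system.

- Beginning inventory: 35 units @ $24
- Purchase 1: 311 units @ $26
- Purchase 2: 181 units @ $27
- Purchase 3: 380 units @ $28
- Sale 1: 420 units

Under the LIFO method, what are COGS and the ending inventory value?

Sale 1 (420) [LIFO — newest first]: 380 @ $28 + 40 @ $27 = $11,720
Ending inventory: 35 @ $24 + 311 @ $26 + 141 @ $27 = $12,733
Check: goods available $24,453 = COGS $11,720 + ending $12,733

COGS = $11,720; ending inventory = $12,733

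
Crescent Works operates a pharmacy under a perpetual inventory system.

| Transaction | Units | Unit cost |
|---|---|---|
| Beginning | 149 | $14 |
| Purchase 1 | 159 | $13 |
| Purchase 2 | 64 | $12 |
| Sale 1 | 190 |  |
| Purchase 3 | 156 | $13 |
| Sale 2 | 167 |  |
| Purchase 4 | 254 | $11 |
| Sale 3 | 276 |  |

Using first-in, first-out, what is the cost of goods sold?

Sale 1 (190) [FIFO — oldest first]: 149 @ $14 + 41 @ $13 = $2,619
Sale 2 (167) [FIFO — oldest first]: 118 @ $13 + 49 @ $12 = $2,122
Sale 3 (276) [FIFO — oldest first]: 15 @ $12 + 156 @ $13 + 105 @ $11 = $3,363
Total COGS = $2,619 + $2,122 + $3,363 = $8,104
Ending inventory: 149 @ $11 = $1,639

COGS = $8,104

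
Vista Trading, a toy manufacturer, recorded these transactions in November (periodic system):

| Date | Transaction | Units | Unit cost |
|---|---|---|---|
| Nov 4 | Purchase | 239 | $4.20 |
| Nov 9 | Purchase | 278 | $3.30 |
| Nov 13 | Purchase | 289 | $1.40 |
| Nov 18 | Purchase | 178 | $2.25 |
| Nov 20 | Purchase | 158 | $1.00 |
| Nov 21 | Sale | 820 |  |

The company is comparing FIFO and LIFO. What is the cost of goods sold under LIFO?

COGS = $1,606.60

FIFO COGS: 239 @ $4.20 + 278 @ $3.30 + 289 @ $1.40 + 14 @ $2.25 = $2,357.30
LIFO COGS: 158 @ $1.00 + 178 @ $2.25 + 289 @ $1.40 + 195 @ $3.30 = $1,606.60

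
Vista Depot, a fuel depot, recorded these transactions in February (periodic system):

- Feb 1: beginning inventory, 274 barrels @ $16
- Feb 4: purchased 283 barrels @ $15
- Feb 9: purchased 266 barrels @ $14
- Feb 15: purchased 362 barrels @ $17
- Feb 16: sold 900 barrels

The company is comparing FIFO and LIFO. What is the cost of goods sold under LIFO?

COGS = $13,958

FIFO COGS: 274 @ $16 + 283 @ $15 + 266 @ $14 + 77 @ $17 = $13,662
LIFO COGS: 362 @ $17 + 266 @ $14 + 272 @ $15 = $13,958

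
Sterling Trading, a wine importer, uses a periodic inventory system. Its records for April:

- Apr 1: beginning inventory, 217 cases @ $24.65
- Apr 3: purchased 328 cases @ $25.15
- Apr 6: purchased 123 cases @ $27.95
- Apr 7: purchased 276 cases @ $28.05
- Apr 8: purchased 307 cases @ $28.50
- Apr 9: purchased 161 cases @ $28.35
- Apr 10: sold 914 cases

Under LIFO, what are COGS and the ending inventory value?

COGS = $25,675.55; ending inventory = $12,416.20

Apr 10, 914 sold [LIFO — newest first]: 161 @ $28.35 + 307 @ $28.50 + 276 @ $28.05 + 123 @ $27.95 + 47 @ $25.15 = $25,675.55
Ending inventory: 217 @ $24.65 + 281 @ $25.15 = $12,416.20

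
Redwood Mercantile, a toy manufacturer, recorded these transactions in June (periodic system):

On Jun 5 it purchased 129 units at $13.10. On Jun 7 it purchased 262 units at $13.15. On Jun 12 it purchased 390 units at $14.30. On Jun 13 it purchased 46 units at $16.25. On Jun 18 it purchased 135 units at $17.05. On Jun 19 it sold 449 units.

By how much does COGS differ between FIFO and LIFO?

FIFO COGS: 129 @ $13.10 + 262 @ $13.15 + 58 @ $14.30 = $5,964.60
LIFO COGS: 135 @ $17.05 + 46 @ $16.25 + 268 @ $14.30 = $6,881.65
Difference = |$5,964.60 − $6,881.65| = $917.05

$917.05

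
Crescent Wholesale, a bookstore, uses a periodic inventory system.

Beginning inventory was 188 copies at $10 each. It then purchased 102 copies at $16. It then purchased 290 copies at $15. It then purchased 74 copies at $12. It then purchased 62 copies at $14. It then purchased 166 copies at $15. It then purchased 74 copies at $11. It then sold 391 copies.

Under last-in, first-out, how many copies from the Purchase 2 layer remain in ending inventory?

Sale 1 (391) [LIFO — newest first]: 74 @ $11 + 166 @ $15 + 62 @ $14 + 74 @ $12 + 15 @ $15 = $5,285
Ending inventory: 188 @ $10 + 102 @ $16 + 275 @ $15 = $7,637

275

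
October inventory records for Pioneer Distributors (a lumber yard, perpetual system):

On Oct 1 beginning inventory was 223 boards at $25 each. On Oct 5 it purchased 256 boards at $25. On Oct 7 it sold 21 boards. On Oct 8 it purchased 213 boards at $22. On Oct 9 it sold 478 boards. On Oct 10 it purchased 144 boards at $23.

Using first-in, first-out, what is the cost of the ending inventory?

Ending inventory = $7,558

Oct 7, 21 sold [FIFO — oldest first]: 21 @ $25 = $525
Oct 9, 478 sold [FIFO — oldest first]: 202 @ $25 + 256 @ $25 + 20 @ $22 = $11,890
Total COGS = $525 + $11,890 = $12,415
Ending inventory: 193 @ $22 + 144 @ $23 = $7,558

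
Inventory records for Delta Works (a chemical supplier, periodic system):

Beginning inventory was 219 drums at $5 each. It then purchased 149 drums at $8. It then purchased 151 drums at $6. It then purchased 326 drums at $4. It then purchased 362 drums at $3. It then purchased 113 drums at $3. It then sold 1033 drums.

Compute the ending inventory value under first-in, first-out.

Ending inventory = $861

Sale 1 (1033) [FIFO — oldest first]: 219 @ $5 + 149 @ $8 + 151 @ $6 + 326 @ $4 + 188 @ $3 = $5,061
Ending inventory: 174 @ $3 + 113 @ $3 = $861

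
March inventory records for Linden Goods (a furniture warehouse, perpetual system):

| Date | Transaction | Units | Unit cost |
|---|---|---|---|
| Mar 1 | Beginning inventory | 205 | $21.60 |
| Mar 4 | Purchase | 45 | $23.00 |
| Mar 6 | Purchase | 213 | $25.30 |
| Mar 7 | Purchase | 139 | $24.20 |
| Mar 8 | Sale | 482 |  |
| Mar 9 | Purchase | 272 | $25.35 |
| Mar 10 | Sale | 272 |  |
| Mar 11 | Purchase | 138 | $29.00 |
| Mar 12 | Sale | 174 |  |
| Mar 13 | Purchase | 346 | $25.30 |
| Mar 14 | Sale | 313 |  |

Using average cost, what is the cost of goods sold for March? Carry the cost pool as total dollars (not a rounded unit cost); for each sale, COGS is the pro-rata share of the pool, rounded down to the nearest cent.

After Mar 1: 205 on hand, pool $4,428.00 (≈ $21.6000 each)
After Mar 4: 250 on hand, pool $5,463.00 (≈ $21.8520 each)
After Mar 6: 463 on hand, pool $10,851.90 (≈ $23.4382 each)
After Mar 7: 602 on hand, pool $14,215.70 (≈ $23.6141 each)
Mar 8, sell 482: 482/602 × $14,215.70 → $11,382.00
After Mar 9: 392 on hand, pool $9,728.90 (≈ $24.8186 each)
Mar 10, sell 272: 272/392 × $9,728.90 → $6,750.66
After Mar 11: 258 on hand, pool $6,980.24 (≈ $27.0552 each)
Mar 12, sell 174: 174/258 × $6,980.24 → $4,707.60
After Mar 13: 430 on hand, pool $11,026.44 (≈ $25.6429 each)
Mar 14, sell 313: 313/430 × $11,026.44 → $8,026.22
Total COGS = $11,382.00 + $6,750.66 + $4,707.60 + $8,026.22 = $30,866.48
Ending inventory (cost pool remaining) = $3,000.22

COGS = $30,866.48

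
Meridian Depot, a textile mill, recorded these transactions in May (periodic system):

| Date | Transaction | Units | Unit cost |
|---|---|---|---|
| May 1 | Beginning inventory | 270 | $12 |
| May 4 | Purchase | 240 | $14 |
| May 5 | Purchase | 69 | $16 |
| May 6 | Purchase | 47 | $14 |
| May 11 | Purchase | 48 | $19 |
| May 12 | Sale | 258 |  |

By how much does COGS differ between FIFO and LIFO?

$894

FIFO COGS: 258 @ $12 = $3,096
LIFO COGS: 48 @ $19 + 47 @ $14 + 69 @ $16 + 94 @ $14 = $3,990
Difference = |$3,096 − $3,990| = $894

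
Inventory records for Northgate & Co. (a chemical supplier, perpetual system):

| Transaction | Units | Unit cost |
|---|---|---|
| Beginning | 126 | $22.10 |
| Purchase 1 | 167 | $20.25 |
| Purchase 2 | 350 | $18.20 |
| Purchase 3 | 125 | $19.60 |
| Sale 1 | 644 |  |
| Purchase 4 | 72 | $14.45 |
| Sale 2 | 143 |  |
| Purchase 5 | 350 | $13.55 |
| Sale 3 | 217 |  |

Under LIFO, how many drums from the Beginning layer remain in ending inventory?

Sale 1 (644) [LIFO — newest first]: 125 @ $19.60 + 350 @ $18.20 + 167 @ $20.25 + 2 @ $22.10 = $12,245.95
Sale 2 (143) [LIFO — newest first]: 72 @ $14.45 + 71 @ $22.10 = $2,609.50
Sale 3 (217) [LIFO — newest first]: 217 @ $13.55 = $2,940.35
Total COGS = $12,245.95 + $2,609.50 + $2,940.35 = $17,795.80
Ending inventory: 53 @ $22.10 + 133 @ $13.55 = $2,973.45
Check: goods available $20,769.25 = COGS $17,795.80 + ending $2,973.45

53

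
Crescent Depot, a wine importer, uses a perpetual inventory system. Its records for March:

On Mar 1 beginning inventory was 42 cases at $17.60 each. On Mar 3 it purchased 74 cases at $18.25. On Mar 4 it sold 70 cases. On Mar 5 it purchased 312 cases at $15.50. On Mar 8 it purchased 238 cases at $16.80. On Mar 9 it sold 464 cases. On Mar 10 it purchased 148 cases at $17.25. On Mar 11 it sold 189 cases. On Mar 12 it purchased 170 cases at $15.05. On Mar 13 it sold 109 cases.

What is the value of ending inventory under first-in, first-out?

Mar 4, 70 sold [FIFO — oldest first]: 42 @ $17.60 + 28 @ $18.25 = $1,250.20
Mar 9, 464 sold [FIFO — oldest first]: 46 @ $18.25 + 312 @ $15.50 + 106 @ $16.80 = $7,456.30
Mar 11, 189 sold [FIFO — oldest first]: 132 @ $16.80 + 57 @ $17.25 = $3,200.85
Mar 13, 109 sold [FIFO — oldest first]: 91 @ $17.25 + 18 @ $15.05 = $1,840.65
Total COGS = $1,250.20 + $7,456.30 + $3,200.85 + $1,840.65 = $13,748.00
Ending inventory: 152 @ $15.05 = $2,287.60
Check: goods available $16,035.60 = COGS $13,748.00 + ending $2,287.60

Ending inventory = $2,287.60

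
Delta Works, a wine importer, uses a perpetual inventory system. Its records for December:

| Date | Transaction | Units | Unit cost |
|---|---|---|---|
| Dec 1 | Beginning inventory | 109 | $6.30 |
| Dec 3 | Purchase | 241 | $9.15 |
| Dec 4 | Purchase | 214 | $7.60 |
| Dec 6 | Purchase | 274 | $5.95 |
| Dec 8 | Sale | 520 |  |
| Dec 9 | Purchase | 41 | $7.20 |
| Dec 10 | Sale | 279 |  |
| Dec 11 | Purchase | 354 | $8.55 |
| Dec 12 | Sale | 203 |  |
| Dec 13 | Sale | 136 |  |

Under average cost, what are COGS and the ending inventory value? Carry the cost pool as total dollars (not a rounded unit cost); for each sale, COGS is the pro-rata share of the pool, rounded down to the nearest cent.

After Dec 1: 109 on hand, pool $686.70 (≈ $6.3000 each)
After Dec 3: 350 on hand, pool $2,891.85 (≈ $8.2624 each)
After Dec 4: 564 on hand, pool $4,518.25 (≈ $8.0111 each)
After Dec 6: 838 on hand, pool $6,148.55 (≈ $7.3372 each)
Dec 8, sell 520: 520/838 × $6,148.55 → $3,815.32
After Dec 9: 359 on hand, pool $2,628.43 (≈ $7.3215 each)
Dec 10, sell 279: 279/359 × $2,628.43 → $2,042.70
After Dec 11: 434 on hand, pool $3,612.43 (≈ $8.3236 each)
Dec 12, sell 203: 203/434 × $3,612.43 → $1,689.68
Dec 13, sell 136: 136/231 × $1,922.75 → $1,132.00
Total COGS = $3,815.32 + $2,042.70 + $1,689.68 + $1,132.00 = $8,679.70
Ending inventory (cost pool remaining) = $790.75

COGS = $8,679.70; ending inventory = $790.75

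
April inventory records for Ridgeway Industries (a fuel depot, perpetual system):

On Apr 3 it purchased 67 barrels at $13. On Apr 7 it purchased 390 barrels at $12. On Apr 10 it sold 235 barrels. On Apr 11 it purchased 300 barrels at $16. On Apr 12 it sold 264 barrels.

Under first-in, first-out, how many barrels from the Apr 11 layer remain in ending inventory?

Apr 10, 235 sold [FIFO — oldest first]: 67 @ $13 + 168 @ $12 = $2,887
Apr 12, 264 sold [FIFO — oldest first]: 222 @ $12 + 42 @ $16 = $3,336
Total COGS = $2,887 + $3,336 = $6,223
Ending inventory: 258 @ $16 = $4,128
Check: goods available $10,351 = COGS $6,223 + ending $4,128

258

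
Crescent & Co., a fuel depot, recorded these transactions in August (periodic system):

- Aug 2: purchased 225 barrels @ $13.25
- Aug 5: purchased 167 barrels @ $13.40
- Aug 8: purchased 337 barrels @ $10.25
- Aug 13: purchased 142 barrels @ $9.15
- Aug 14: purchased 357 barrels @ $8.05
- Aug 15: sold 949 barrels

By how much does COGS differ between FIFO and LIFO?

FIFO COGS: 225 @ $13.25 + 167 @ $13.40 + 337 @ $10.25 + 142 @ $9.15 + 78 @ $8.05 = $10,600.50
LIFO COGS: 357 @ $8.05 + 142 @ $9.15 + 337 @ $10.25 + 113 @ $13.40 = $9,141.60
Difference = |$10,600.50 − $9,141.60| = $1,458.90

$1,458.90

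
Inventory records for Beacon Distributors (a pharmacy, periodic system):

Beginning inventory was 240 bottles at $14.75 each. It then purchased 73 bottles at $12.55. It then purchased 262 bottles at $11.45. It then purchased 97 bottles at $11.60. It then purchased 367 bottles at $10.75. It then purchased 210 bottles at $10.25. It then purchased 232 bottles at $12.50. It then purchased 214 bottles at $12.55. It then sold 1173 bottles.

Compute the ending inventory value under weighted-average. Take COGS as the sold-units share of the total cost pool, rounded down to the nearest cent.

Ending inventory = $6,240.82

Sale 1, sell 1173: 1173/1695 × $20,264.70 → $14,023.88
Ending inventory (cost pool remaining) = $6,240.82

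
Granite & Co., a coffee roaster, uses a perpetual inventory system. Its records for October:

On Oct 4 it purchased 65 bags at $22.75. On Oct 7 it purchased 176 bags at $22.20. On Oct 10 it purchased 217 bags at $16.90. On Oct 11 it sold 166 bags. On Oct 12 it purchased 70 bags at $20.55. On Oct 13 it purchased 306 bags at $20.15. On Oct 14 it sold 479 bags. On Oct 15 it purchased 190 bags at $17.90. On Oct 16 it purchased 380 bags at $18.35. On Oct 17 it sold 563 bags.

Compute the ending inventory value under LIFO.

Ending inventory = $4,356.85

Oct 11, 166 sold [LIFO — newest first]: 166 @ $16.90 = $2,805.40
Oct 14, 479 sold [LIFO — newest first]: 306 @ $20.15 + 70 @ $20.55 + 51 @ $16.90 + 52 @ $22.20 = $9,620.70
Oct 17, 563 sold [LIFO — newest first]: 380 @ $18.35 + 183 @ $17.90 = $10,248.70
Total COGS = $2,805.40 + $9,620.70 + $10,248.70 = $22,674.80
Ending inventory: 65 @ $22.75 + 124 @ $22.20 + 7 @ $17.90 = $4,356.85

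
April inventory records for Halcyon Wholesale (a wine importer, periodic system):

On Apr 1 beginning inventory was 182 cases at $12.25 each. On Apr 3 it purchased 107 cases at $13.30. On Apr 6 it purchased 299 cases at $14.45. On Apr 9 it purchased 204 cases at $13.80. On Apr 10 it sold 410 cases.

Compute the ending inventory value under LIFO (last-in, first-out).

Apr 10, 410 sold [LIFO — newest first]: 204 @ $13.80 + 206 @ $14.45 = $5,791.90
Ending inventory: 182 @ $12.25 + 107 @ $13.30 + 93 @ $14.45 = $4,996.45

Ending inventory = $4,996.45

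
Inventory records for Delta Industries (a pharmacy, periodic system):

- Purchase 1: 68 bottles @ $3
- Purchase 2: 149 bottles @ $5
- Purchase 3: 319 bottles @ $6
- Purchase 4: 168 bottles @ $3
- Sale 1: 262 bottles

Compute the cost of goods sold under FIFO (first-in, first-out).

Sale 1 (262) [FIFO — oldest first]: 68 @ $3 + 149 @ $5 + 45 @ $6 = $1,219
Ending inventory: 274 @ $6 + 168 @ $3 = $2,148
Check: goods available $3,367 = COGS $1,219 + ending $2,148

COGS = $1,219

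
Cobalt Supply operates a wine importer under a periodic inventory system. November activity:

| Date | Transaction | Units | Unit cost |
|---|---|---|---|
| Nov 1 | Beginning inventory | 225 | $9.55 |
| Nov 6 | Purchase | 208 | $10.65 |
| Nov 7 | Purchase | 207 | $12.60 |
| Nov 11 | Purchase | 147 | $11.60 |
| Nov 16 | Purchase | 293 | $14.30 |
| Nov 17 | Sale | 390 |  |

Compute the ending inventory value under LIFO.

Ending inventory = $7,552.15

Nov 17, 390 sold [LIFO — newest first]: 293 @ $14.30 + 97 @ $11.60 = $5,315.10
Ending inventory: 225 @ $9.55 + 208 @ $10.65 + 207 @ $12.60 + 50 @ $11.60 = $7,552.15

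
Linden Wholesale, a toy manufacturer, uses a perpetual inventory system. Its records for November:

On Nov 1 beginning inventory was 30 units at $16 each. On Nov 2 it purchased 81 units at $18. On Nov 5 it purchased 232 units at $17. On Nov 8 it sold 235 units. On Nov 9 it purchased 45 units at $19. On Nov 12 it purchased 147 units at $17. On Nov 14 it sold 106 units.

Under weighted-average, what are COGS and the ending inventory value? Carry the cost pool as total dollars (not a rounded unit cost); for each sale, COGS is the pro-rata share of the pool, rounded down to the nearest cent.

After Nov 1: 30 on hand, pool $480.00 (≈ $16.0000 each)
After Nov 2: 111 on hand, pool $1,938.00 (≈ $17.4595 each)
After Nov 5: 343 on hand, pool $5,882.00 (≈ $17.1487 each)
Nov 8, sell 235: 235/343 × $5,882.00 → $4,029.94
After Nov 9: 153 on hand, pool $2,707.06 (≈ $17.6932 each)
After Nov 12: 300 on hand, pool $5,206.06 (≈ $17.3535 each)
Nov 14, sell 106: 106/300 × $5,206.06 → $1,839.47
Total COGS = $4,029.94 + $1,839.47 = $5,869.41
Ending inventory (cost pool remaining) = $3,366.59

COGS = $5,869.41; ending inventory = $3,366.59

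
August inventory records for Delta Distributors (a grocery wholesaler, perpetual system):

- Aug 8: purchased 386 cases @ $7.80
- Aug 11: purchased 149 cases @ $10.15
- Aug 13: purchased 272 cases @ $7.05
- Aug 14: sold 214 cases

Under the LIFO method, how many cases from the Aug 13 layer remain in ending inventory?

58

Aug 14, 214 sold [LIFO — newest first]: 214 @ $7.05 = $1,508.70
Ending inventory: 386 @ $7.80 + 149 @ $10.15 + 58 @ $7.05 = $4,932.05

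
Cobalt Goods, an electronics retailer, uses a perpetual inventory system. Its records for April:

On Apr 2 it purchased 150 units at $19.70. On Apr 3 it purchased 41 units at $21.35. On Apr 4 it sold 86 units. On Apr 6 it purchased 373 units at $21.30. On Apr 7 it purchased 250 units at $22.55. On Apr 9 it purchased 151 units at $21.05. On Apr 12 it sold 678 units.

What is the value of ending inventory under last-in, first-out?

Apr 4, 86 sold [LIFO — newest first]: 41 @ $21.35 + 45 @ $19.70 = $1,761.85
Apr 12, 678 sold [LIFO — newest first]: 151 @ $21.05 + 250 @ $22.55 + 277 @ $21.30 = $14,716.15
Total COGS = $1,761.85 + $14,716.15 = $16,478.00
Ending inventory: 105 @ $19.70 + 96 @ $21.30 = $4,113.30
Check: goods available $20,591.30 = COGS $16,478.00 + ending $4,113.30

Ending inventory = $4,113.30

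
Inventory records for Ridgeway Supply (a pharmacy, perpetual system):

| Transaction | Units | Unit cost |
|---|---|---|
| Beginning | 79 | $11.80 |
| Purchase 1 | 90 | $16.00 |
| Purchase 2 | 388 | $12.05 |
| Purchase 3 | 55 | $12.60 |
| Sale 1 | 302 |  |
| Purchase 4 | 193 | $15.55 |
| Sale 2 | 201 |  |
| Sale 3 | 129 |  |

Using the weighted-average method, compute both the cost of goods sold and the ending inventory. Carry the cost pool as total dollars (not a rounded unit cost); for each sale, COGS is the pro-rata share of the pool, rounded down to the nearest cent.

After Beginning: 79 on hand, pool $932.20 (≈ $11.8000 each)
After Purchase 1: 169 on hand, pool $2,372.20 (≈ $14.0367 each)
After Purchase 2: 557 on hand, pool $7,047.60 (≈ $12.6528 each)
After Purchase 3: 612 on hand, pool $7,740.60 (≈ $12.6480 each)
Sale 1, sell 302: 302/612 × $7,740.60 → $3,819.70
After Purchase 4: 503 on hand, pool $6,922.05 (≈ $13.7615 each)
Sale 2, sell 201: 201/503 × $6,922.05 → $2,766.06
Sale 3, sell 129: 129/302 × $4,155.99 → $1,775.24
Total COGS = $3,819.70 + $2,766.06 + $1,775.24 = $8,361.00
Ending inventory (cost pool remaining) = $2,380.75

COGS = $8,361.00; ending inventory = $2,380.75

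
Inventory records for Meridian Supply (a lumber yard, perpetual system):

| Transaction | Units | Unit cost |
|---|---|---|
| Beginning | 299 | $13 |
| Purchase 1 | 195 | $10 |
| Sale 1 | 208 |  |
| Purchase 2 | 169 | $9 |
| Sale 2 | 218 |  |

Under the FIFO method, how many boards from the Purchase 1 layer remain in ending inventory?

68

Sale 1 (208) [FIFO — oldest first]: 208 @ $13 = $2,704
Sale 2 (218) [FIFO — oldest first]: 91 @ $13 + 127 @ $10 = $2,453
Total COGS = $2,704 + $2,453 = $5,157
Ending inventory: 68 @ $10 + 169 @ $9 = $2,201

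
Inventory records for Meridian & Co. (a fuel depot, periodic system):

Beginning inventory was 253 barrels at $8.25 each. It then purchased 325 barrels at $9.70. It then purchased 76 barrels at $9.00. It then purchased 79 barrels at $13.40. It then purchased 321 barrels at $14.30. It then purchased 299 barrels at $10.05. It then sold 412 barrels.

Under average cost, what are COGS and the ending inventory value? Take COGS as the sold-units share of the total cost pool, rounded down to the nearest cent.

Sale 1, sell 412: 412/1353 × $14,577.60 → $4,439.00
Ending inventory (cost pool remaining) = $10,138.60

COGS = $4,439.00; ending inventory = $10,138.60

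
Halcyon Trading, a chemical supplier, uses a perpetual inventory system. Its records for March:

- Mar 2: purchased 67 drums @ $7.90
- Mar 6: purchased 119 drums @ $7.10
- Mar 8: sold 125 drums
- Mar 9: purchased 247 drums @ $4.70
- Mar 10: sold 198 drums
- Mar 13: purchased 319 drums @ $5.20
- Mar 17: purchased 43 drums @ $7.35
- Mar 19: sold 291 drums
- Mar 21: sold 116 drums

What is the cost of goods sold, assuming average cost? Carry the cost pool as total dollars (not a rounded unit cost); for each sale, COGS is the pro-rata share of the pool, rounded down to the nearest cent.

COGS = $4,158.72

After Mar 2: 67 on hand, pool $529.30 (≈ $7.9000 each)
After Mar 6: 186 on hand, pool $1,374.20 (≈ $7.3882 each)
Mar 8, sell 125: 125/186 × $1,374.20 → $923.52
After Mar 9: 308 on hand, pool $1,611.58 (≈ $5.2324 each)
Mar 10, sell 198: 198/308 × $1,611.58 → $1,036.01
After Mar 13: 429 on hand, pool $2,234.37 (≈ $5.2083 each)
After Mar 17: 472 on hand, pool $2,550.42 (≈ $5.4034 each)
Mar 19, sell 291: 291/472 × $2,550.42 → $1,572.39
Mar 21, sell 116: 116/181 × $978.03 → $626.80
Total COGS = $923.52 + $1,036.01 + $1,572.39 + $626.80 = $4,158.72
Ending inventory (cost pool remaining) = $351.23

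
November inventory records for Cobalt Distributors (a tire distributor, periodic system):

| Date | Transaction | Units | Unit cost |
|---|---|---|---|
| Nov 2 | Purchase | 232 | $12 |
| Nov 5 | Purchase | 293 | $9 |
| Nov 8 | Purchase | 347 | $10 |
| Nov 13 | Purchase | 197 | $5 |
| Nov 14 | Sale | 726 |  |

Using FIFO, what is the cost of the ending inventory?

Nov 14, 726 sold [FIFO — oldest first]: 232 @ $12 + 293 @ $9 + 201 @ $10 = $7,431
Ending inventory: 146 @ $10 + 197 @ $5 = $2,445

Ending inventory = $2,445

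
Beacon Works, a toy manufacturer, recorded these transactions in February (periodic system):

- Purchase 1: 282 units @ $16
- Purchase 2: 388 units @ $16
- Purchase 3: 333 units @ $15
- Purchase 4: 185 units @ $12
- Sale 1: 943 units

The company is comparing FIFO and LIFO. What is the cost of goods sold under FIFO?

COGS = $14,815

FIFO COGS: 282 @ $16 + 388 @ $16 + 273 @ $15 = $14,815
LIFO COGS: 185 @ $12 + 333 @ $15 + 388 @ $16 + 37 @ $16 = $14,015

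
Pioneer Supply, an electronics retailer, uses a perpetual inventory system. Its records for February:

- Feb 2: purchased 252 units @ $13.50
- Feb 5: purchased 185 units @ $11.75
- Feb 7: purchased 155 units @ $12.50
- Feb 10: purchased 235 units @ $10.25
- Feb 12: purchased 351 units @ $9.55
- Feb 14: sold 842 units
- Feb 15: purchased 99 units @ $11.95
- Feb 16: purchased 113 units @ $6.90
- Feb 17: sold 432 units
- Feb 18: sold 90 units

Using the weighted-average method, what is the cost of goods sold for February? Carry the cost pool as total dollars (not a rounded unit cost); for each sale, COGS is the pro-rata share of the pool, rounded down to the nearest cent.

After Feb 2: 252 on hand, pool $3,402.00 (≈ $13.5000 each)
After Feb 5: 437 on hand, pool $5,575.75 (≈ $12.7592 each)
After Feb 7: 592 on hand, pool $7,513.25 (≈ $12.6913 each)
After Feb 10: 827 on hand, pool $9,922.00 (≈ $11.9976 each)
After Feb 12: 1178 on hand, pool $13,274.05 (≈ $11.2683 each)
Feb 14, sell 842: 842/1178 × $13,274.05 → $9,487.90
After Feb 15: 435 on hand, pool $4,969.20 (≈ $11.4234 each)
After Feb 16: 548 on hand, pool $5,748.90 (≈ $10.4907 each)
Feb 17, sell 432: 432/548 × $5,748.90 → $4,531.97
Feb 18, sell 90: 90/116 × $1,216.93 → $944.16
Total COGS = $9,487.90 + $4,531.97 + $944.16 = $14,964.03
Ending inventory (cost pool remaining) = $272.77

COGS = $14,964.03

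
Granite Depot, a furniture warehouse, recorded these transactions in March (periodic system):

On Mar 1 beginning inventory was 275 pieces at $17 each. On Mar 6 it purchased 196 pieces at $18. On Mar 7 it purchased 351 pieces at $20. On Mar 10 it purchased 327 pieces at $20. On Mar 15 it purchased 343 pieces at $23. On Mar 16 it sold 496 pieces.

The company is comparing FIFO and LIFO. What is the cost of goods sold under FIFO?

COGS = $8,703

FIFO COGS: 275 @ $17 + 196 @ $18 + 25 @ $20 = $8,703
LIFO COGS: 343 @ $23 + 153 @ $20 = $10,949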